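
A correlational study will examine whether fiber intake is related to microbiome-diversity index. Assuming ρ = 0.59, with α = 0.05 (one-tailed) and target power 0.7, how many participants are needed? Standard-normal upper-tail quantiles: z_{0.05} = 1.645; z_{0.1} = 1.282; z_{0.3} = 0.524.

Fisher's z: C = ½·ln((1+r)/(1−r)) = ½·ln(3.8780) = 0.6777.
n = ((z_{α} + z_β)/C)² + 3.
(1.645 + 0.524) / 0.6777 = 2.169 / 0.6777 = 3.201.
n = 3.201² + 3 = 10.24 + 3 = 13.2.
Round up.

n = 14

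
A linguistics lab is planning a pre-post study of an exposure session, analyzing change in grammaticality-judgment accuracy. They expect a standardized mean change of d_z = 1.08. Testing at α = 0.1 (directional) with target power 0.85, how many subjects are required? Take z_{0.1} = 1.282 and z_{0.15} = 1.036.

For a paired (one-sample on differences) test: n = ((z_{α} + z_β) / d)².
z_{α} + z_β = 1.282 + 1.036 = 2.318.
n = (2.318 / 1.08)² = 2.146² = 4.61.
Round up.

n = 5 pairs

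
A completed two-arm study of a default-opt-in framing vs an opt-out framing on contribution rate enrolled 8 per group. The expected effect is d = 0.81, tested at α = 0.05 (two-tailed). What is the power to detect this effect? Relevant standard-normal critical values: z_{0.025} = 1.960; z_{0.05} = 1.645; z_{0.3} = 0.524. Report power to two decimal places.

For two equal groups, power = Φ(d·√(n/2) − z_{α/2}).
d·√(n/2) = 0.81 × √(8/2) = 0.81 × 2.000 = 1.620.
z_β = 1.620 − 1.960 = -0.340.
Power = Φ(-0.340) = 0.367.

power ≈ 0.37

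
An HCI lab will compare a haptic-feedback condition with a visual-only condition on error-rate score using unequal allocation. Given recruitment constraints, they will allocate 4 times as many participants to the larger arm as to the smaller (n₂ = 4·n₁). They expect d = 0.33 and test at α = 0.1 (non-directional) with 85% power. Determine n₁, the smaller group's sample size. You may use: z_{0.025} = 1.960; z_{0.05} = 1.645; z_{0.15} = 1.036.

With allocation ratio k = n₂/n₁ = 4, Var(x̄₁−x̄₂) = σ²(1/n₁ + 1/(k·n₁)) = σ²·(k+1)/(k·n₁).
So n₁ = (1 + 1/k)·((z_{α/2} + z_β)/d)² = 1.250 × (2.681/0.33)².
n₁ = 1.250 × 66.00 = 82.5.
Round up: n₁ = 83, giving n₂ = 4 × 83 = 332.

n₁ = 83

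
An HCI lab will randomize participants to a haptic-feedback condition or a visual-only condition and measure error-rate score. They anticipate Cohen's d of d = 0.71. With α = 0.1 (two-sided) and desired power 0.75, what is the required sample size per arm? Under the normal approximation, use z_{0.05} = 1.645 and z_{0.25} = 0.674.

n = 22 per group

For two independent groups with equal n: n = 2·((z_{α/2} + z_β) / d)².
z_{α/2} + z_β = 1.645 + 0.674 = 2.319.
n = 2 × (2.319 / 0.71)² = 2 × 3.266² = 2 × 10.67 = 21.3.
Round up to the next whole participant.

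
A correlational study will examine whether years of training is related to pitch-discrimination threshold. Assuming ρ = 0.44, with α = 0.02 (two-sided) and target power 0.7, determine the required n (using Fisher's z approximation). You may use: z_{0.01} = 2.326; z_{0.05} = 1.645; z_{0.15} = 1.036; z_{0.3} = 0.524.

Fisher's z: C = ½·ln((1+r)/(1−r)) = ½·ln(2.5714) = 0.4722.
n = ((z_{α/2} + z_β)/C)² + 3.
(2.326 + 0.524) / 0.4722 = 2.850 / 0.4722 = 6.036.
n = 6.036² + 3 = 36.43 + 3 = 39.4.
Round up.

n = 40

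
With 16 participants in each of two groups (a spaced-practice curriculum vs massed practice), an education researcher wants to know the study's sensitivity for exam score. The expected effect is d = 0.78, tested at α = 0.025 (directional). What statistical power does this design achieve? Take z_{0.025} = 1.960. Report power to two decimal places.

power ≈ 0.60

For two equal groups, power = Φ(d·√(n/2) − z_{α}).
d·√(n/2) = 0.78 × √(16/2) = 0.78 × 2.828 = 2.206.
z_β = 2.206 − 1.960 = 0.246.
Power = Φ(0.246) = 0.597.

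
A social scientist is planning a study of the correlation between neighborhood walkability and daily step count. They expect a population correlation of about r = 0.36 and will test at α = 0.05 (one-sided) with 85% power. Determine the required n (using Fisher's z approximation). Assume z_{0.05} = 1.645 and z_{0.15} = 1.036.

n = 54

Fisher's z: C = ½·ln((1+r)/(1−r)) = ½·ln(2.1250) = 0.3769.
n = ((z_{α} + z_β)/C)² + 3.
(1.645 + 1.036) / 0.3769 = 2.681 / 0.3769 = 7.113.
n = 7.113² + 3 = 50.60 + 3 = 53.6.
Round up.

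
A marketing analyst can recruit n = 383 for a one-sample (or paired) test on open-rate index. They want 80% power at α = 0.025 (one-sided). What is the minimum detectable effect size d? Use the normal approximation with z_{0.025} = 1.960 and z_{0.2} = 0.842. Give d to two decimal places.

d_min ≈ 0.14

For a single sample (or paired design) of n = 383: d_min = (z_{α} + z_β)/√n.
z-sum = 1.960 + 0.842 = 2.802.
d_min = 2.802 / √383 = 2.802 / 19.570 = 0.143.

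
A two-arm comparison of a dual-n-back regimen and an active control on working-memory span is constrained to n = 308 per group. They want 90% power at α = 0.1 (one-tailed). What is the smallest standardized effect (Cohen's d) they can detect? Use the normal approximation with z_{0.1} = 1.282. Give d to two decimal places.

d_min ≈ 0.21

For two independent groups of n = 308 each: d_min = (z_{α} + z_β)·√(2/n).
z-sum = 1.282 + 1.282 = 2.564.
d_min = 2.564 × √(2/308) = 2.564 × 0.0806 = 0.207.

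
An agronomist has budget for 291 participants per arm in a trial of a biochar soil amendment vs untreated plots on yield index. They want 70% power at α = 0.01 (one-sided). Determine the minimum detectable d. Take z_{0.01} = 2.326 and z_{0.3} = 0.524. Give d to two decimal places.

d_min ≈ 0.24

For two independent groups of n = 291 each: d_min = (z_{α} + z_β)·√(2/n).
z-sum = 2.326 + 0.524 = 2.850.
d_min = 2.850 × √(2/291) = 2.850 × 0.0829 = 0.236.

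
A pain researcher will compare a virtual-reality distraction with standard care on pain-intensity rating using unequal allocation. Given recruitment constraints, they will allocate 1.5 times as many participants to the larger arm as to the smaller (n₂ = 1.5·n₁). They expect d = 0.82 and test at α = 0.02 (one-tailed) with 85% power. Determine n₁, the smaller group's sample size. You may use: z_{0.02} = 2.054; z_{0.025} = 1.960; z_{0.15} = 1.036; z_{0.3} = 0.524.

With allocation ratio k = n₂/n₁ = 1.5, Var(x̄₁−x̄₂) = σ²(1/n₁ + 1/(k·n₁)) = σ²·(k+1)/(k·n₁).
So n₁ = (1 + 1/k)·((z_{α} + z_β)/d)² = 1.667 × (3.090/0.82)².
n₁ = 1.667 × 14.20 = 23.7.
Round up: n₁ = 24, giving n₂ = 1.5 × 24 = 36.

n₁ = 24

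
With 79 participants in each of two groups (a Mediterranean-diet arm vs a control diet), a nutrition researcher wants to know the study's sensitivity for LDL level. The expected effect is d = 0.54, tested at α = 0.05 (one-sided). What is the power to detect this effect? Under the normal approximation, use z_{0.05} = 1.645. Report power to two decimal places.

For two equal groups, power = Φ(d·√(n/2) − z_{α}).
d·√(n/2) = 0.54 × √(79/2) = 0.54 × 6.285 = 3.394.
z_β = 3.394 − 1.645 = 1.749.
Power = Φ(1.749) = 0.960.

power ≈ 0.96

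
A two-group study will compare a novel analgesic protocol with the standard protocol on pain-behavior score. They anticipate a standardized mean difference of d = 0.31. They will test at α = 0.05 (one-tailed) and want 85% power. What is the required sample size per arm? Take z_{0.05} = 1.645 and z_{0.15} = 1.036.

n = 150 per group

For two independent groups with equal n: n = 2·((z_{α} + z_β) / d)².
z_{α} + z_β = 1.645 + 1.036 = 2.681.
n = 2 × (2.681 / 0.31)² = 2 × 8.648² = 2 × 74.79 = 149.6.
Round up to the next whole participant.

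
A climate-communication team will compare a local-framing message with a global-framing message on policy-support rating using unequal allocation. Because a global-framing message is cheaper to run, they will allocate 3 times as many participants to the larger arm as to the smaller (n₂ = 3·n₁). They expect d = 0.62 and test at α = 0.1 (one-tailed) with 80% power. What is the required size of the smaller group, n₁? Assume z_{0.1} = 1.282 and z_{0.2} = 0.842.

With allocation ratio k = n₂/n₁ = 3, Var(x̄₁−x̄₂) = σ²(1/n₁ + 1/(k·n₁)) = σ²·(k+1)/(k·n₁).
So n₁ = (1 + 1/k)·((z_{α} + z_β)/d)² = 1.333 × (2.124/0.62)².
n₁ = 1.333 × 11.74 = 15.6.
Round up: n₁ = 16, giving n₂ = 3 × 16 = 48.

n₁ = 16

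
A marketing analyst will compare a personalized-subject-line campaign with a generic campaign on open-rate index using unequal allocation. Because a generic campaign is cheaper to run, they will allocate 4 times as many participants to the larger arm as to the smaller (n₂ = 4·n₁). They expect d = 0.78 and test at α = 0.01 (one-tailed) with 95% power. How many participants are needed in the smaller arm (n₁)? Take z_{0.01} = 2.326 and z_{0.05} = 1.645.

n₁ = 33

With allocation ratio k = n₂/n₁ = 4, Var(x̄₁−x̄₂) = σ²(1/n₁ + 1/(k·n₁)) = σ²·(k+1)/(k·n₁).
So n₁ = (1 + 1/k)·((z_{α} + z_β)/d)² = 1.250 × (3.971/0.78)².
n₁ = 1.250 × 25.92 = 32.4.
Round up: n₁ = 33, giving n₂ = 4 × 33 = 132.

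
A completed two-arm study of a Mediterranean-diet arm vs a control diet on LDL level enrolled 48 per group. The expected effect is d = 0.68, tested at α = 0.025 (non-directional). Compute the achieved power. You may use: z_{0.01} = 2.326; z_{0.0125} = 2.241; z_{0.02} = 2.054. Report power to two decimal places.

For two equal groups, power = Φ(d·√(n/2) − z_{α/2}).
d·√(n/2) = 0.68 × √(48/2) = 0.68 × 4.899 = 3.331.
z_β = 3.331 − 2.241 = 1.090.
Power = Φ(1.090) = 0.862.

power ≈ 0.86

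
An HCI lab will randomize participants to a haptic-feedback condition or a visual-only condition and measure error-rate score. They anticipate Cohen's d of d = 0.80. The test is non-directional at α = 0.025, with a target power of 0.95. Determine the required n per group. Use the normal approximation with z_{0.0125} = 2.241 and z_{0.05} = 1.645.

For two independent groups with equal n: n = 2·((z_{α/2} + z_β) / d)².
z_{α/2} + z_β = 2.241 + 1.645 = 3.886.
n = 2 × (3.886 / 0.80)² = 2 × 4.857² = 2 × 23.60 = 47.2.
Round up to the next whole participant.

n = 48 per group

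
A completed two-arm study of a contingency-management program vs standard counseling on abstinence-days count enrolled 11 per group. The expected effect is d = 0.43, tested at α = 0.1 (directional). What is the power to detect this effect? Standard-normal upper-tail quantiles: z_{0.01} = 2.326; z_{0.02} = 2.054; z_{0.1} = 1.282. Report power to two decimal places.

power ≈ 0.39

For two equal groups, power = Φ(d·√(n/2) − z_{α}).
d·√(n/2) = 0.43 × √(11/2) = 0.43 × 2.345 = 1.008.
z_β = 1.008 − 1.282 = -0.274.
Power = Φ(-0.274) = 0.392.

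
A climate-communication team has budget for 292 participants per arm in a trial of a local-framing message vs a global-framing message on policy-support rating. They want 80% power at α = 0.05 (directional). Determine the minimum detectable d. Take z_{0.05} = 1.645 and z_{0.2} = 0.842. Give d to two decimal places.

d_min ≈ 0.21

For two independent groups of n = 292 each: d_min = (z_{α} + z_β)·√(2/n).
z-sum = 1.645 + 0.842 = 2.487.
d_min = 2.487 × √(2/292) = 2.487 × 0.0828 = 0.206.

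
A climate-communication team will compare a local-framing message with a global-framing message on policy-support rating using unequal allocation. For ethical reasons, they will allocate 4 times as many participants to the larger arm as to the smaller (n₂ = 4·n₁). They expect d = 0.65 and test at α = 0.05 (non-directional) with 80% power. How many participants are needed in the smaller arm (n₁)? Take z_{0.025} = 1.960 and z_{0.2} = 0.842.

With allocation ratio k = n₂/n₁ = 4, Var(x̄₁−x̄₂) = σ²(1/n₁ + 1/(k·n₁)) = σ²·(k+1)/(k·n₁).
So n₁ = (1 + 1/k)·((z_{α/2} + z_β)/d)² = 1.250 × (2.802/0.65)².
n₁ = 1.250 × 18.58 = 23.2.
Round up: n₁ = 24, giving n₂ = 4 × 24 = 96.

n₁ = 24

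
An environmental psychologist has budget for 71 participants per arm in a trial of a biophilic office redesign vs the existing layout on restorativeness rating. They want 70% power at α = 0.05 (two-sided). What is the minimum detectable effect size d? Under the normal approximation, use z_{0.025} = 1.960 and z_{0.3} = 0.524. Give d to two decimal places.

For two independent groups of n = 71 each: d_min = (z_{α/2} + z_β)·√(2/n).
z-sum = 1.960 + 0.524 = 2.484.
d_min = 2.484 × √(2/71) = 2.484 × 0.1678 = 0.417.

d_min ≈ 0.42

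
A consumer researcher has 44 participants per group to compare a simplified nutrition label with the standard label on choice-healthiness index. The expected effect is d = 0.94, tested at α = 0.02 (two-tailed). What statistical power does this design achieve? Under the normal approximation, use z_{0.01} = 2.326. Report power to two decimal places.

power ≈ 0.98

For two equal groups, power = Φ(d·√(n/2) − z_{α/2}).
d·√(n/2) = 0.94 × √(44/2) = 0.94 × 4.690 = 4.409.
z_β = 4.409 − 2.326 = 2.083.
Power = Φ(2.083) = 0.981.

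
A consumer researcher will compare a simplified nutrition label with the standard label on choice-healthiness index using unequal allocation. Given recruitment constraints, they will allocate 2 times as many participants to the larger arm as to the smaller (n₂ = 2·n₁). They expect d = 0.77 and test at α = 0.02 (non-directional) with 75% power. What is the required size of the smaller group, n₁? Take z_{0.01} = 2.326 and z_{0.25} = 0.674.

n₁ = 23

With allocation ratio k = n₂/n₁ = 2, Var(x̄₁−x̄₂) = σ²(1/n₁ + 1/(k·n₁)) = σ²·(k+1)/(k·n₁).
So n₁ = (1 + 1/k)·((z_{α/2} + z_β)/d)² = 1.500 × (3.000/0.77)².
n₁ = 1.500 × 15.18 = 22.8.
Round up: n₁ = 23, giving n₂ = 2 × 23 = 46.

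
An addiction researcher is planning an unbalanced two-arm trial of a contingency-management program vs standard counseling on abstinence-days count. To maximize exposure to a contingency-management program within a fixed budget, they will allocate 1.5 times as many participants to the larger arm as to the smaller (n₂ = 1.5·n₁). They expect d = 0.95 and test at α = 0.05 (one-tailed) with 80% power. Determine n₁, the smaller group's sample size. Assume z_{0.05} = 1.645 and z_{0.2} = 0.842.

With allocation ratio k = n₂/n₁ = 1.5, Var(x̄₁−x̄₂) = σ²(1/n₁ + 1/(k·n₁)) = σ²·(k+1)/(k·n₁).
So n₁ = (1 + 1/k)·((z_{α} + z_β)/d)² = 1.667 × (2.487/0.95)².
n₁ = 1.667 × 6.85 = 11.4.
Round up: n₁ = 12, giving n₂ = 1.5 × 12 = 18.

n₁ = 12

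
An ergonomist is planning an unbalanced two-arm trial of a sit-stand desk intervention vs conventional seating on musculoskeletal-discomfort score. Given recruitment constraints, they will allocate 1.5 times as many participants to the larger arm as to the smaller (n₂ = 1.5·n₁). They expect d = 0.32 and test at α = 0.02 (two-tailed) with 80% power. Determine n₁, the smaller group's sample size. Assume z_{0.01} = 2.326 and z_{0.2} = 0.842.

n₁ = 164

With allocation ratio k = n₂/n₁ = 1.5, Var(x̄₁−x̄₂) = σ²(1/n₁ + 1/(k·n₁)) = σ²·(k+1)/(k·n₁).
So n₁ = (1 + 1/k)·((z_{α/2} + z_β)/d)² = 1.667 × (3.168/0.32)².
n₁ = 1.667 × 98.01 = 163.4.
Round up: n₁ = 164, giving n₂ = 1.5 × 164 = 246.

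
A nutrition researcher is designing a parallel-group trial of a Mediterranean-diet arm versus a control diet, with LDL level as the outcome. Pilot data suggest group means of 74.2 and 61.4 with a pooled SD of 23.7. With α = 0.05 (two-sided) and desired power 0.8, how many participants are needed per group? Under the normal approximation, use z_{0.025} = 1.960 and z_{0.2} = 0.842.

n = 54 per group

Cohen's d = |M₁ − M₂| / SD_pooled = |74.2 − 61.4| / 23.7 = 12.8 / 23.7 = 0.540.
For two independent groups with equal n: n = 2·((z_{α/2} + z_β) / d)².
z_{α/2} + z_β = 1.960 + 0.842 = 2.802.
n = 2 × (2.802 / 0.540)² = 2 × 5.189² = 2 × 26.92 = 53.8.
Round up to the next whole participant.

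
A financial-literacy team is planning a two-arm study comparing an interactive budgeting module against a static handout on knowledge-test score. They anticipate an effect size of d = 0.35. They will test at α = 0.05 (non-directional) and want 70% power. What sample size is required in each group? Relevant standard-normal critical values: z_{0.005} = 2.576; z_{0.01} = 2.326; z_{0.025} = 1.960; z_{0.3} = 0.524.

For two independent groups with equal n: n = 2·((z_{α/2} + z_β) / d)².
z_{α/2} + z_β = 1.960 + 0.524 = 2.484.
n = 2 × (2.484 / 0.35)² = 2 × 7.097² = 2 × 50.37 = 100.7.
Round up to the next whole participant.

n = 101 per group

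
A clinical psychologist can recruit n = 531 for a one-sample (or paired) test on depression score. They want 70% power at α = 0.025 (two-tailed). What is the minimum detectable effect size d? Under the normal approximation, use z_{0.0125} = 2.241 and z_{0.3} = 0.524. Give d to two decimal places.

d_min ≈ 0.12

For a single sample (or paired design) of n = 531: d_min = (z_{α/2} + z_β)/√n.
z-sum = 2.241 + 0.524 = 2.765.
d_min = 2.765 / √531 = 2.765 / 23.043 = 0.120.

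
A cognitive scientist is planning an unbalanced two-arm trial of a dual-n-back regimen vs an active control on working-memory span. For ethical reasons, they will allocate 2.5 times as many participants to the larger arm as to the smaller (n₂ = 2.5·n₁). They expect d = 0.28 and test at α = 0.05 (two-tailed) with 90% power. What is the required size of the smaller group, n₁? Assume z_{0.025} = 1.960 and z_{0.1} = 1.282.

With allocation ratio k = n₂/n₁ = 2.5, Var(x̄₁−x̄₂) = σ²(1/n₁ + 1/(k·n₁)) = σ²·(k+1)/(k·n₁).
So n₁ = (1 + 1/k)·((z_{α/2} + z_β)/d)² = 1.400 × (3.242/0.28)².
n₁ = 1.400 × 134.06 = 187.7.
Round up: n₁ = 188, giving n₂ = 2.5 × 188 = 470.

n₁ = 188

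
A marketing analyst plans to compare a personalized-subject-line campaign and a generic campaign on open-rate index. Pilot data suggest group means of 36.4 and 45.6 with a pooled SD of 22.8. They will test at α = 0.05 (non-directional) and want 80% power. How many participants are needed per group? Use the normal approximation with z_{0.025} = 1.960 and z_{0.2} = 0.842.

Cohen's d = |M₁ − M₂| / SD_pooled = |36.4 − 45.6| / 22.8 = 9.2 / 22.8 = 0.404.
For two independent groups with equal n: n = 2·((z_{α/2} + z_β) / d)².
z_{α/2} + z_β = 1.960 + 0.842 = 2.802.
n = 2 × (2.802 / 0.404)² = 2 × 6.936² = 2 × 48.10 = 96.2.
Round up to the next whole participant.

n = 97 per group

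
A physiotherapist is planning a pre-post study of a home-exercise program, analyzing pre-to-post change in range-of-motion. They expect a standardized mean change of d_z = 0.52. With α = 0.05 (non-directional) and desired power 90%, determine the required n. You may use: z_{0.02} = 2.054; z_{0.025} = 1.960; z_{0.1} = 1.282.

n = 39 pairs

For a paired (one-sample on differences) test: n = ((z_{α/2} + z_β) / d)².
z_{α/2} + z_β = 1.960 + 1.282 = 3.242.
n = (3.242 / 0.52)² = 6.235² = 38.87.
Round up.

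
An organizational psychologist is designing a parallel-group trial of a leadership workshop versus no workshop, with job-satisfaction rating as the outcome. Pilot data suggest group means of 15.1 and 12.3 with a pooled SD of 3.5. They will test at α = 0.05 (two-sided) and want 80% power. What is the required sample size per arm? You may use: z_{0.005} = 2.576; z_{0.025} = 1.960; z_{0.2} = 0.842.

Cohen's d = |M₁ − M₂| / SD_pooled = |15.1 − 12.3| / 3.5 = 2.8 / 3.5 = 0.800.
For two independent groups with equal n: n = 2·((z_{α/2} + z_β) / d)².
z_{α/2} + z_β = 1.960 + 0.842 = 2.802.
n = 2 × (2.802 / 0.800)² = 2 × 3.502² = 2 × 12.27 = 24.5.
Round up to the next whole participant.

n = 25 per group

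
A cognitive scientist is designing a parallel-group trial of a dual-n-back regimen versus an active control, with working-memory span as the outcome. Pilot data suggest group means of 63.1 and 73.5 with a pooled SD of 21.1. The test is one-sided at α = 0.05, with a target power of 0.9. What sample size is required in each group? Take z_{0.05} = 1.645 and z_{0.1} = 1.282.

Cohen's d = |M₁ − M₂| / SD_pooled = |63.1 − 73.5| / 21.1 = 10.4 / 21.1 = 0.493.
For two independent groups with equal n: n = 2·((z_{α} + z_β) / d)².
z_{α} + z_β = 1.645 + 1.282 = 2.927.
n = 2 × (2.927 / 0.493)² = 2 × 5.937² = 2 × 35.25 = 70.5.
Round up to the next whole participant.

n = 71 per group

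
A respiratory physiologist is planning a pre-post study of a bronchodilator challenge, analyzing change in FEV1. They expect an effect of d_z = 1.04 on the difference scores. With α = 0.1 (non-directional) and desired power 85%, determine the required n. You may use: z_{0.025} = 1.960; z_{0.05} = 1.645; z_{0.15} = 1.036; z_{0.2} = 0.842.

n = 7 pairs

For a paired (one-sample on differences) test: n = ((z_{α/2} + z_β) / d)².
z_{α/2} + z_β = 1.645 + 1.036 = 2.681.
n = (2.681 / 1.04)² = 2.578² = 6.65.
Round up.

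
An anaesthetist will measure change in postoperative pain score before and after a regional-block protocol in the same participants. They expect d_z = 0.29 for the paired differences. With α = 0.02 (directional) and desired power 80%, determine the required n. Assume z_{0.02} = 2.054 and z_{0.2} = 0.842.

For a paired (one-sample on differences) test: n = ((z_{α} + z_β) / d)².
z_{α} + z_β = 2.054 + 0.842 = 2.896.
n = (2.896 / 0.29)² = 9.986² = 99.72.
Round up.

n = 100 pairs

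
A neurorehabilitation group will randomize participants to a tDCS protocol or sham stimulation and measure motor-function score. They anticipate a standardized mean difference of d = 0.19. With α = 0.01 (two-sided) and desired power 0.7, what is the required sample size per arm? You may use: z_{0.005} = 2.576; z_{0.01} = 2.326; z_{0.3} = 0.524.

n = 533 per group

For two independent groups with equal n: n = 2·((z_{α/2} + z_β) / d)².
z_{α/2} + z_β = 2.576 + 0.524 = 3.100.
n = 2 × (3.100 / 0.19)² = 2 × 16.316² = 2 × 266.20 = 532.4.
Round up to the next whole participant.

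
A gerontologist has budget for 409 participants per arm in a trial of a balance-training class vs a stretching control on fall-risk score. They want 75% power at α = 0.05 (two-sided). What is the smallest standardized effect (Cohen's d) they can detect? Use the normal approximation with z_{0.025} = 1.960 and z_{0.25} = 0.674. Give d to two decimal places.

d_min ≈ 0.18

For two independent groups of n = 409 each: d_min = (z_{α/2} + z_β)·√(2/n).
z-sum = 1.960 + 0.674 = 2.634.
d_min = 2.634 × √(2/409) = 2.634 × 0.0699 = 0.184.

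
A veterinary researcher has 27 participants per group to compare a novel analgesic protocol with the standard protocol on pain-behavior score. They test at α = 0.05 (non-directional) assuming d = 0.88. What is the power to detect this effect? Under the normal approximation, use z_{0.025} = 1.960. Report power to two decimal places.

For two equal groups, power = Φ(d·√(n/2) − z_{α/2}).
d·√(n/2) = 0.88 × √(27/2) = 0.88 × 3.674 = 3.233.
z_β = 3.233 − 1.960 = 1.273.
Power = Φ(1.273) = 0.899.

power ≈ 0.90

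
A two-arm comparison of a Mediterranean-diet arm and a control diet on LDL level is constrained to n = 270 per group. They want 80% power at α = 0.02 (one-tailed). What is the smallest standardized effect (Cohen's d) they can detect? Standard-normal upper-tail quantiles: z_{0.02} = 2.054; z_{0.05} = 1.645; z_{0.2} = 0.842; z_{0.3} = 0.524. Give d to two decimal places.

For two independent groups of n = 270 each: d_min = (z_{α} + z_β)·√(2/n).
z-sum = 2.054 + 0.842 = 2.896.
d_min = 2.896 × √(2/270) = 2.896 × 0.0861 = 0.249.

d_min ≈ 0.25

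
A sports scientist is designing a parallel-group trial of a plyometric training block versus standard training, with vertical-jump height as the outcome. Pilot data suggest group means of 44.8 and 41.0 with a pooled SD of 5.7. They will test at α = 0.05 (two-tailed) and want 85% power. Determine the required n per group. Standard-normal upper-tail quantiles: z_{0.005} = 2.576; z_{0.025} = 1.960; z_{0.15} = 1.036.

Cohen's d = |M₁ − M₂| / SD_pooled = |44.8 − 41.0| / 5.7 = 3.8 / 5.7 = 0.667.
For two independent groups with equal n: n = 2·((z_{α/2} + z_β) / d)².
z_{α/2} + z_β = 1.960 + 1.036 = 2.996.
n = 2 × (2.996 / 0.667)² = 2 × 4.492² = 2 × 20.18 = 40.4.
Round up to the next whole participant.

n = 41 per group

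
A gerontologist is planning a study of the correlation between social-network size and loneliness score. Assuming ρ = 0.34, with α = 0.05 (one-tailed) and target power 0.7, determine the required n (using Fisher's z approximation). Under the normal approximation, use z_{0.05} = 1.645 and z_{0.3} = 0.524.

Fisher's z: C = ½·ln((1+r)/(1−r)) = ½·ln(2.0303) = 0.3541.
n = ((z_{α} + z_β)/C)² + 3.
(1.645 + 0.524) / 0.3541 = 2.169 / 0.3541 = 6.125.
n = 6.125² + 3 = 37.52 + 3 = 40.5.
Round up.

n = 41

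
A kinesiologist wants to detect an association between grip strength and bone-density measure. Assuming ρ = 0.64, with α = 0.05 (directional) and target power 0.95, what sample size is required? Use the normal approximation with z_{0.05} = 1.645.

Fisher's z: C = ½·ln((1+r)/(1−r)) = ½·ln(4.5556) = 0.7582.
n = ((z_{α} + z_β)/C)² + 3.
(1.645 + 1.645) / 0.7582 = 3.290 / 0.7582 = 4.339.
n = 4.339² + 3 = 18.83 + 3 = 21.8.
Round up.

n = 22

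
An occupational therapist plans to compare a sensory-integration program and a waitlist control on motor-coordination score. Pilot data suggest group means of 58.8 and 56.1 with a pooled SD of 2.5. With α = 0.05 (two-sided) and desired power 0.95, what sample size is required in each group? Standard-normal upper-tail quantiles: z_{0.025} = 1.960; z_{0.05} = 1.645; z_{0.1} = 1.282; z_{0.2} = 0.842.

Cohen's d = |M₁ − M₂| / SD_pooled = |58.8 − 56.1| / 2.5 = 2.7 / 2.5 = 1.080.
For two independent groups with equal n: n = 2·((z_{α/2} + z_β) / d)².
z_{α/2} + z_β = 1.960 + 1.645 = 3.605.
n = 2 × (3.605 / 1.080)² = 2 × 3.338² = 2 × 11.14 = 22.3.
Round up to the next whole participant.

n = 23 per group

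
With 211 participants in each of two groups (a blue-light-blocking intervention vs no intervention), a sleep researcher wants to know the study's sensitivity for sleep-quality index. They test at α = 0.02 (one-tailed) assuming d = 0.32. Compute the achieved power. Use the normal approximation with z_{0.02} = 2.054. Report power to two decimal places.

power ≈ 0.89

For two equal groups, power = Φ(d·√(n/2) − z_{α}).
d·√(n/2) = 0.32 × √(211/2) = 0.32 × 10.271 = 3.287.
z_β = 3.287 − 2.054 = 1.233.
Power = Φ(1.233) = 0.891.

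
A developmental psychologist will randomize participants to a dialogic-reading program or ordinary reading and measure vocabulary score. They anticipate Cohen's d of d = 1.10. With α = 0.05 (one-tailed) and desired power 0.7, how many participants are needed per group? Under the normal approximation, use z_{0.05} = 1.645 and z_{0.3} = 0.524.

n = 8 per group

For two independent groups with equal n: n = 2·((z_{α} + z_β) / d)².
z_{α} + z_β = 1.645 + 0.524 = 2.169.
n = 2 × (2.169 / 1.10)² = 2 × 1.972² = 2 × 3.89 = 7.8.
Round up to the next whole participant.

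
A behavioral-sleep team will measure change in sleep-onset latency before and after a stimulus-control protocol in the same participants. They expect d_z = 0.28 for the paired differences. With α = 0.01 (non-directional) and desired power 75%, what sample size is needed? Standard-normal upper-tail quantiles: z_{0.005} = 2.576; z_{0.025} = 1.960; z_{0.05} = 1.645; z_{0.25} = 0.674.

For a paired (one-sample on differences) test: n = ((z_{α/2} + z_β) / d)².
z_{α/2} + z_β = 2.576 + 0.674 = 3.250.
n = (3.250 / 0.28)² = 11.607² = 134.73.
Round up.

n = 135 pairs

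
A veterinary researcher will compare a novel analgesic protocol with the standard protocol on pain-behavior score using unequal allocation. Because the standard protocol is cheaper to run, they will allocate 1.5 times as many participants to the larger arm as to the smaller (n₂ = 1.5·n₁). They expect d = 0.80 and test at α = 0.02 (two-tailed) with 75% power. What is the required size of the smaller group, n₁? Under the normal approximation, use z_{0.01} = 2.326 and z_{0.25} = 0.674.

n₁ = 24

With allocation ratio k = n₂/n₁ = 1.5, Var(x̄₁−x̄₂) = σ²(1/n₁ + 1/(k·n₁)) = σ²·(k+1)/(k·n₁).
So n₁ = (1 + 1/k)·((z_{α/2} + z_β)/d)² = 1.667 × (3.000/0.80)².
n₁ = 1.667 × 14.06 = 23.4.
Round up: n₁ = 24, giving n₂ = 1.5 × 24 = 36.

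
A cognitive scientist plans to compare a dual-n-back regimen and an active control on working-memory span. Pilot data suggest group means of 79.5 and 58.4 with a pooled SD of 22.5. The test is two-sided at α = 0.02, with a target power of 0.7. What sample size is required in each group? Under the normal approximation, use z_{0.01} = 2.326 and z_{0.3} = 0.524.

n = 19 per group

Cohen's d = |M₁ − M₂| / SD_pooled = |79.5 − 58.4| / 22.5 = 21.1 / 22.5 = 0.938.
For two independent groups with equal n: n = 2·((z_{α/2} + z_β) / d)².
z_{α/2} + z_β = 2.326 + 0.524 = 2.850.
n = 2 × (2.850 / 0.938)² = 2 × 3.038² = 2 × 9.23 = 18.5.
Round up to the next whole participant.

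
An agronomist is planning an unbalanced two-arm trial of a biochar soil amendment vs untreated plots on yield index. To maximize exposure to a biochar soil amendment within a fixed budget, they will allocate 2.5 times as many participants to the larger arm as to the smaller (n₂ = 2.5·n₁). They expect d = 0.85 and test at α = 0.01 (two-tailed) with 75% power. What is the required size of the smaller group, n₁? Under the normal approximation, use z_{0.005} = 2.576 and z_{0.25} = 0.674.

n₁ = 21

With allocation ratio k = n₂/n₁ = 2.5, Var(x̄₁−x̄₂) = σ²(1/n₁ + 1/(k·n₁)) = σ²·(k+1)/(k·n₁).
So n₁ = (1 + 1/k)·((z_{α/2} + z_β)/d)² = 1.400 × (3.250/0.85)².
n₁ = 1.400 × 14.62 = 20.5.
Round up: n₁ = 21, giving n₂ = ⌈2.5 × 21⌉ = ⌈52.5⌉ = 53.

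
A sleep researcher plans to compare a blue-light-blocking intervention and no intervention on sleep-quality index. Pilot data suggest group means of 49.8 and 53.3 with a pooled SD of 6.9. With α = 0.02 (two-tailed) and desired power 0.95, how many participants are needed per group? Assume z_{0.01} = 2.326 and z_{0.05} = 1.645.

Cohen's d = |M₁ − M₂| / SD_pooled = |49.8 − 53.3| / 6.9 = 3.5 / 6.9 = 0.507.
For two independent groups with equal n: n = 2·((z_{α/2} + z_β) / d)².
z_{α/2} + z_β = 2.326 + 1.645 = 3.971.
n = 2 × (3.971 / 0.507)² = 2 × 7.832² = 2 × 61.35 = 122.7.
Round up to the next whole participant.

n = 123 per group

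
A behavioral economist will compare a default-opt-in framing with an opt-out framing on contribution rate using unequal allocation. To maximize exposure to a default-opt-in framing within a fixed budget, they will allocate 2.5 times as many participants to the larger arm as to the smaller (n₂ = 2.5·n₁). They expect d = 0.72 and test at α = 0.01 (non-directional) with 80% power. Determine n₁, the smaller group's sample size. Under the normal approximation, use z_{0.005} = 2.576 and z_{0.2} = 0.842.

n₁ = 32

With allocation ratio k = n₂/n₁ = 2.5, Var(x̄₁−x̄₂) = σ²(1/n₁ + 1/(k·n₁)) = σ²·(k+1)/(k·n₁).
So n₁ = (1 + 1/k)·((z_{α/2} + z_β)/d)² = 1.400 × (3.418/0.72)².
n₁ = 1.400 × 22.54 = 31.6.
Round up: n₁ = 32, giving n₂ = 2.5 × 32 = 80.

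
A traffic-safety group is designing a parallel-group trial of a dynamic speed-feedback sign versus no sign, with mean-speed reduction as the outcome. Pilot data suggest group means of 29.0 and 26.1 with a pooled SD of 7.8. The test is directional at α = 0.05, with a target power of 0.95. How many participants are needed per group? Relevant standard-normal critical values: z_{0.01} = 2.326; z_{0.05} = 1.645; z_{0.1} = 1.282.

n = 157 per group

Cohen's d = |M₁ − M₂| / SD_pooled = |29.0 − 26.1| / 7.8 = 2.9 / 7.8 = 0.372.
For two independent groups with equal n: n = 2·((z_{α} + z_β) / d)².
z_{α} + z_β = 1.645 + 1.645 = 3.290.
n = 2 × (3.290 / 0.372)² = 2 × 8.844² = 2 × 78.22 = 156.4.
Round up to the next whole participant.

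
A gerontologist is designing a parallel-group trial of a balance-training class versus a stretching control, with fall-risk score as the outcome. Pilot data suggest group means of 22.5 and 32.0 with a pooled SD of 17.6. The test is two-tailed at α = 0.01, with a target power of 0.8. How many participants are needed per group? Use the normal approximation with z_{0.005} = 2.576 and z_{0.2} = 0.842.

n = 81 per group

Cohen's d = |M₁ − M₂| / SD_pooled = |22.5 − 32.0| / 17.6 = 9.5 / 17.6 = 0.540.
For two independent groups with equal n: n = 2·((z_{α/2} + z_β) / d)².
z_{α/2} + z_β = 2.576 + 0.842 = 3.418.
n = 2 × (3.418 / 0.540)² = 2 × 6.330² = 2 × 40.06 = 80.1.
Round up to the next whole participant.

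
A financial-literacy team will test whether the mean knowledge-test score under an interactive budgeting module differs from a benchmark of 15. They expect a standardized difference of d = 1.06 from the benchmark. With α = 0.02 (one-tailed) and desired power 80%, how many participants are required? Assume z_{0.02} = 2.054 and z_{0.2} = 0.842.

For a one-sample test: n = ((z_{α} + z_β) / d)².
z_{α} + z_β = 2.054 + 0.842 = 2.896.
n = (2.896 / 1.06)² = 2.732² = 7.46.
Round up.

n = 8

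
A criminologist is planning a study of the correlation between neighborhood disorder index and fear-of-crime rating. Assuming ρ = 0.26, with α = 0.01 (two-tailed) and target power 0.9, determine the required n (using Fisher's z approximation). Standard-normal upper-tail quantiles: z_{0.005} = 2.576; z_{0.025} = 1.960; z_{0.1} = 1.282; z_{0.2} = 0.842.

Fisher's z: C = ½·ln((1+r)/(1−r)) = ½·ln(1.7027) = 0.2661.
n = ((z_{α/2} + z_β)/C)² + 3.
(2.576 + 1.282) / 0.2661 = 3.858 / 0.2661 = 14.498.
n = 14.498² + 3 = 210.20 + 3 = 213.2.
Round up.

n = 214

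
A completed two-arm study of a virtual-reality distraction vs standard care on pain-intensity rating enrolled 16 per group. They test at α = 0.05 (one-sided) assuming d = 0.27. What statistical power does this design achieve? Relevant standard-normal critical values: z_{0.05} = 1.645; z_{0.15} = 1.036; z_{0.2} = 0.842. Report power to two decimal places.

For two equal groups, power = Φ(d·√(n/2) − z_{α}).
d·√(n/2) = 0.27 × √(16/2) = 0.27 × 2.828 = 0.764.
z_β = 0.764 − 1.645 = -0.881.
Power = Φ(-0.881) = 0.189.

power ≈ 0.19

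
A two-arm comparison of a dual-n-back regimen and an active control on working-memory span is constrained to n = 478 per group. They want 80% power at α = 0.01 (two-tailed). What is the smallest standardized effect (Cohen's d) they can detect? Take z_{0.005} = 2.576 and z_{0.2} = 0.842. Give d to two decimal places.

For two independent groups of n = 478 each: d_min = (z_{α/2} + z_β)·√(2/n).
z-sum = 2.576 + 0.842 = 3.418.
d_min = 3.418 × √(2/478) = 3.418 × 0.0647 = 0.221.

d_min ≈ 0.22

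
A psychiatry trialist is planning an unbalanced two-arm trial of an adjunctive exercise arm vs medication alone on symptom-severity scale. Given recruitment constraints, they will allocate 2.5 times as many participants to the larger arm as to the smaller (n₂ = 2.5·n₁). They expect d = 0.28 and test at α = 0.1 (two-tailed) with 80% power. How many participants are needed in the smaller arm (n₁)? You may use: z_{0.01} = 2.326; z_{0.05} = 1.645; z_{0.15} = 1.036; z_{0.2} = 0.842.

With allocation ratio k = n₂/n₁ = 2.5, Var(x̄₁−x̄₂) = σ²(1/n₁ + 1/(k·n₁)) = σ²·(k+1)/(k·n₁).
So n₁ = (1 + 1/k)·((z_{α/2} + z_β)/d)² = 1.400 × (2.487/0.28)².
n₁ = 1.400 × 78.89 = 110.4.
Round up: n₁ = 111, giving n₂ = ⌈2.5 × 111⌉ = ⌈277.5⌉ = 278.

n₁ = 111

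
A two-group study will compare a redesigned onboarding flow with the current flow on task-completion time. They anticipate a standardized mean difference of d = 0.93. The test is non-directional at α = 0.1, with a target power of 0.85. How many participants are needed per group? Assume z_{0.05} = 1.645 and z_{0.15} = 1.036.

For two independent groups with equal n: n = 2·((z_{α/2} + z_β) / d)².
z_{α/2} + z_β = 1.645 + 1.036 = 2.681.
n = 2 × (2.681 / 0.93)² = 2 × 2.883² = 2 × 8.31 = 16.6.
Round up to the next whole participant.

n = 17 per group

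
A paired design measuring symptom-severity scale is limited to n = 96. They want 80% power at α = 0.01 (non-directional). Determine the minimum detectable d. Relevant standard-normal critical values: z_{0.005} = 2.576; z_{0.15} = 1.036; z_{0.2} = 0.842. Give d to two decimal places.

d_min ≈ 0.35

For a single sample (or paired design) of n = 96: d_min = (z_{α/2} + z_β)/√n.
z-sum = 2.576 + 0.842 = 3.418.
d_min = 3.418 / √96 = 3.418 / 9.798 = 0.349.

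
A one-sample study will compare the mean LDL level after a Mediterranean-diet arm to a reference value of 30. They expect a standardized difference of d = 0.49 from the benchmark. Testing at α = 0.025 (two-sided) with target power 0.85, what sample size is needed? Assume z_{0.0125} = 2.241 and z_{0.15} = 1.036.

For a one-sample test: n = ((z_{α/2} + z_β) / d)².
z_{α/2} + z_β = 2.241 + 1.036 = 3.277.
n = (3.277 / 0.49)² = 6.688² = 44.73.
Round up.

n = 45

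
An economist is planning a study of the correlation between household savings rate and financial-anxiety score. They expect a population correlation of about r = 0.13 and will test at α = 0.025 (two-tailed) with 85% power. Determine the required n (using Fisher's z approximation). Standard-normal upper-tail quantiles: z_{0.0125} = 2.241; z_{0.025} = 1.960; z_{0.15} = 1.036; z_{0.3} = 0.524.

n = 632

Fisher's z: C = ½·ln((1+r)/(1−r)) = ½·ln(1.2989) = 0.1307.
n = ((z_{α/2} + z_β)/C)² + 3.
(2.241 + 1.036) / 0.1307 = 3.277 / 0.1307 = 25.073.
n = 25.073² + 3 = 628.64 + 3 = 631.6.
Round up.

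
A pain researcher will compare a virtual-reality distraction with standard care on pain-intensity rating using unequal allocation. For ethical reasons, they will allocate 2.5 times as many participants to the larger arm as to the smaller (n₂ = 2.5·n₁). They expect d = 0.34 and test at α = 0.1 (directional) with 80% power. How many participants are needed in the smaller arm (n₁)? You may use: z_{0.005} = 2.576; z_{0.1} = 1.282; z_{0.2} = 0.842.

n₁ = 55

With allocation ratio k = n₂/n₁ = 2.5, Var(x̄₁−x̄₂) = σ²(1/n₁ + 1/(k·n₁)) = σ²·(k+1)/(k·n₁).
So n₁ = (1 + 1/k)·((z_{α} + z_β)/d)² = 1.400 × (2.124/0.34)².
n₁ = 1.400 × 39.03 = 54.6.
Round up: n₁ = 55, giving n₂ = ⌈2.5 × 55⌉ = ⌈137.5⌉ = 138.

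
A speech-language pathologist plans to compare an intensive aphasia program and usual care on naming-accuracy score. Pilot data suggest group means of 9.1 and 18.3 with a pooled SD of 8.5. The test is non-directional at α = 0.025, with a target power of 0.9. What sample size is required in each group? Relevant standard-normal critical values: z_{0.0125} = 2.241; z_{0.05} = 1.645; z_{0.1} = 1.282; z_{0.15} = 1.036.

Cohen's d = |M₁ − M₂| / SD_pooled = |9.1 − 18.3| / 8.5 = 9.2 / 8.5 = 1.082.
For two independent groups with equal n: n = 2·((z_{α/2} + z_β) / d)².
z_{α/2} + z_β = 2.241 + 1.282 = 3.523.
n = 2 × (3.523 / 1.082)² = 2 × 3.256² = 2 × 10.60 = 21.2.
Round up to the next whole participant.

n = 22 per group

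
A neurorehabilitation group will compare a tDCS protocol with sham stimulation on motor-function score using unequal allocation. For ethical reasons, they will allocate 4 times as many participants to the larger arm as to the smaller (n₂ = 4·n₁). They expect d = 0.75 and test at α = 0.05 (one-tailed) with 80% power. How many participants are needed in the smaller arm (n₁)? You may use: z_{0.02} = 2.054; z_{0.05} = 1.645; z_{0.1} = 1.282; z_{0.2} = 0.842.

With allocation ratio k = n₂/n₁ = 4, Var(x̄₁−x̄₂) = σ²(1/n₁ + 1/(k·n₁)) = σ²·(k+1)/(k·n₁).
So n₁ = (1 + 1/k)·((z_{α} + z_β)/d)² = 1.250 × (2.487/0.75)².
n₁ = 1.250 × 11.00 = 13.7.
Round up: n₁ = 14, giving n₂ = 4 × 14 = 56.

n₁ = 14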